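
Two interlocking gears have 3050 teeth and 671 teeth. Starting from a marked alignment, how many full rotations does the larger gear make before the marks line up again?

11 rotations

They are all back at their starting positions together after one LCM of the periods.
3050 = 2 × 5^2 × 61
671 = 11 × 61
LCM(3050, 671) = 2 × 5^2 × 11 × 61 = 33550.
Rotations for period 3050: 33550 / 3050 = 11.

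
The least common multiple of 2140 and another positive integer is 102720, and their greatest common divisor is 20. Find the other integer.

960

gcd × lcm = product of the two integers, so the other integer is (20 × 102720) / 2140 = 960.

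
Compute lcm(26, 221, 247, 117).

26 = 2 × 13
221 = 13 × 17
247 = 13 × 19
117 = 3^2 × 13
LCM(26, 221, 247, 117) = 2 × 3^2 × 13 × 17 × 19 = 75582.

75582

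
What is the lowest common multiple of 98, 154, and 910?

98 = 2 × 7^2
154 = 2 × 7 × 11
910 = 2 × 5 × 7 × 13
LCM(98, 154, 910) = 2 × 5 × 7^2 × 11 × 13 = 70070.

70070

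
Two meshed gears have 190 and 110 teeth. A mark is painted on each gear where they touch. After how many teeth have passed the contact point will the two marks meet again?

We need the least common multiple of the intervals.
190 = 2 × 5 × 19
110 = 2 × 5 × 11
LCM(190, 110) = 2 × 5 × 11 × 19 = 2090.

2090 teeth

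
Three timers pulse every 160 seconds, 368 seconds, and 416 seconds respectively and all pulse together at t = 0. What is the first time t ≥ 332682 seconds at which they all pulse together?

334880 seconds

Joint pulses occur at multiples of LCM(160, 368, 416).
160 = 2^5 × 5
368 = 2^4 × 23
416 = 2^5 × 13
LCM(160, 368, 416) = 2^5 × 5 × 13 × 23 = 47840.
Smallest multiple of 47840 that is ≥ 332682: ⌈332682/47840⌉ × 47840 = 7 × 47840 = 334880.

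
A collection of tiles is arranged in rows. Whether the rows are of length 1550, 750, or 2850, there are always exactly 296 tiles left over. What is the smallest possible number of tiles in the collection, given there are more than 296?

442046

N − 296 must be a common multiple of 1550, 750, and 2850.
1550 = 2 × 5^2 × 31
750 = 2 × 3 × 5^3
2850 = 2 × 3 × 5^2 × 19
LCM(1550, 750, 2850) = 2 × 3 × 5^3 × 19 × 31 = 441750.
Smallest N > 296 is LCM + 296 = 441750 + 296 = 442046.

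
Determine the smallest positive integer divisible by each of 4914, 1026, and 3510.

4914 = 2 × 3^3 × 7 × 13
1026 = 2 × 3^3 × 19
3510 = 2 × 3^3 × 5 × 13
LCM(4914, 1026, 3510) = 2 × 3^3 × 5 × 7 × 13 × 19 = 466830.

466830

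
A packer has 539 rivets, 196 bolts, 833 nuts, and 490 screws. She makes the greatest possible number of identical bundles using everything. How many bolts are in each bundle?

4

Number of bundles = gcd(539, 196, 833, 490).
539 = 7^2 × 11
196 = 2^2 × 7^2
833 = 7^2 × 17
490 = 2 × 5 × 7^2
gcd(539, 196, 833, 490) = 7^2 = 49.
bolts per bundle = 196 / 49 = 4.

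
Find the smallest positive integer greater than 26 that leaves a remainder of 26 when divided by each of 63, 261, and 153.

N − 26 must be a common multiple of 63, 261, and 153.
63 = 3^2 × 7
261 = 3^2 × 29
153 = 3^2 × 17
LCM(63, 261, 153) = 3^2 × 7 × 17 × 29 = 31059.
Smallest N > 26 is LCM + 26 = 31059 + 26 = 31085.

31085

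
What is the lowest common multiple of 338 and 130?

338 = 2 × 13^2
130 = 2 × 5 × 13
LCM(338, 130) = 2 × 5 × 13^2 = 1690.

1690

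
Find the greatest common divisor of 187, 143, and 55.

187 = 11 × 17
143 = 11 × 13
55 = 5 × 11
gcd(187, 143, 55) = 11.

11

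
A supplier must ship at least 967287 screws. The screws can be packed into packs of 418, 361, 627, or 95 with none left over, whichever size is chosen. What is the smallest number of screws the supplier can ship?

1072170

The number of screws must be a common multiple of 418, 361, 627, and 95, so a multiple of their LCM.
418 = 2 × 11 × 19
361 = 19^2
627 = 3 × 11 × 19
95 = 5 × 19
LCM(418, 361, 627, 95) = 2 × 3 × 5 × 11 × 19^2 = 119130.
Smallest multiple of 119130 that is ≥ 967287: ⌈967287/119130⌉ × 119130 = 9 × 119130 = 1072170.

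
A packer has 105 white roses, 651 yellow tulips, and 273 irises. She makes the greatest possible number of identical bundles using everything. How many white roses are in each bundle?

Number of bundles = gcd(105, 651, 273).
105 = 3 × 5 × 7
651 = 3 × 7 × 31
273 = 3 × 7 × 13
gcd(105, 651, 273) = 3 × 7 = 21.
white roses per bundle = 105 / 21 = 5.

5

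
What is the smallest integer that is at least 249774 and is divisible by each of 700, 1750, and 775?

325500

The integer must be a common multiple of 700, 1750, and 775, so a multiple of their LCM.
700 = 2^2 × 5^2 × 7
1750 = 2 × 5^3 × 7
775 = 5^2 × 31
LCM(700, 1750, 775) = 2^2 × 5^3 × 7 × 31 = 108500.
Smallest multiple of 108500 that is ≥ 249774: ⌈249774/108500⌉ × 108500 = 3 × 108500 = 325500.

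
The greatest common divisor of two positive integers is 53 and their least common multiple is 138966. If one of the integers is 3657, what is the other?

2014

For two integers, gcd × lcm = product, so the other is (53 × 138966) / 3657 = 7365198 / 3657 = 2014.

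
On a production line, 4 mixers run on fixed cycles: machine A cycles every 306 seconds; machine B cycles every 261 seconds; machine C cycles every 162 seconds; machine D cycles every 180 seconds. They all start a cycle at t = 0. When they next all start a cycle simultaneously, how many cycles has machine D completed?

They are all back at their starting positions together after one LCM of the periods.
306 = 2 × 3^2 × 17
261 = 3^2 × 29
162 = 2 × 3^4
180 = 2^2 × 3^2 × 5
LCM(306, 261, 162, 180) = 2^2 × 3^4 × 5 × 17 × 29 = 798660.
Cycles for period 180: 798660 / 180 = 4437.

4437 cycles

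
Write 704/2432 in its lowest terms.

11/38

704 = 2^6 × 11
2432 = 2^7 × 19
gcd(704, 2432) = 2^6 = 64.
Divide numerator and denominator by 64: 704/2432 = 11/38.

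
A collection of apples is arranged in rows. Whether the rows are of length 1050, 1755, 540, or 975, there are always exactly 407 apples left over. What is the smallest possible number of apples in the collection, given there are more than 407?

246107

N − 407 must be a common multiple of 1050, 1755, 540, and 975.
1050 = 2 × 3 × 5^2 × 7
1755 = 3^3 × 5 × 13
540 = 2^2 × 3^3 × 5
975 = 3 × 5^2 × 13
LCM(1050, 1755, 540, 975) = 2^2 × 3^3 × 5^2 × 7 × 13 = 245700.
Smallest N > 407 is LCM + 407 = 245700 + 407 = 246107.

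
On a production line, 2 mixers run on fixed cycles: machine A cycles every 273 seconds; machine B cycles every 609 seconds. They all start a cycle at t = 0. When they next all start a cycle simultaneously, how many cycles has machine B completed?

13 cycles

They are all back at their starting positions together after one LCM of the periods.
273 = 3 × 7 × 13
609 = 3 × 7 × 29
LCM(273, 609) = 3 × 7 × 13 × 29 = 7917.
Cycles for period 609: 7917 / 609 = 13.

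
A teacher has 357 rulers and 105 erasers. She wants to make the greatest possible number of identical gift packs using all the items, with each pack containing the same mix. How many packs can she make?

21 packs

The pack count must divide each quantity, so the greatest is gcd(357, 105).
357 = 3 × 7 × 17
105 = 3 × 5 × 7
gcd(357, 105) = 3 × 7 = 21.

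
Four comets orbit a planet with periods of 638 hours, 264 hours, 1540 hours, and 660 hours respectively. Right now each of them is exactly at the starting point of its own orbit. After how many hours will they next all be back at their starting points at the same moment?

They coincide at every common multiple of the periods; the first is the LCM.
638 = 2 × 11 × 29
264 = 2^3 × 3 × 11
1540 = 2^2 × 5 × 7 × 11
660 = 2^2 × 3 × 5 × 11
LCM(638, 264, 1540, 660) = 2^3 × 3 × 5 × 7 × 11 × 29 = 267960.

267960 hours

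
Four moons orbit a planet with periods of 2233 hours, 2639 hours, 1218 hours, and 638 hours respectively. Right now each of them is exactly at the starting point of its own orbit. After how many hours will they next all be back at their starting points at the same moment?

174174 hours

They coincide at every common multiple of the periods; the first is the LCM.
2233 = 7 × 11 × 29
2639 = 7 × 13 × 29
1218 = 2 × 3 × 7 × 29
638 = 2 × 11 × 29
LCM(2233, 2639, 1218, 638) = 2 × 3 × 7 × 11 × 13 × 29 = 174174.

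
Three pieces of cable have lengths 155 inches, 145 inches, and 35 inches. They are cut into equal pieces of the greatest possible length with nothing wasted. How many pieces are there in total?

Piece length = gcd(155, 145, 35).
155 = 5 × 31
145 = 5 × 29
35 = 5 × 7
gcd(155, 145, 35) = 5.
Total pieces = 155/5 + 145/5 + 35/5 = 31 + 29 + 7 = 67.

67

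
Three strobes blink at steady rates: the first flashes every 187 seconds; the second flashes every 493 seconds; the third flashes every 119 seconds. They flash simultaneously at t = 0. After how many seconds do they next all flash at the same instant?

37961 seconds

The first simultaneous occurrence is after LCM of the individual periods.
187 = 11 × 17
493 = 17 × 29
119 = 7 × 17
LCM(187, 493, 119) = 7 × 11 × 17 × 29 = 37961.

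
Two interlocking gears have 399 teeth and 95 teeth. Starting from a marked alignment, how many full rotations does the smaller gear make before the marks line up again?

They are all back at their starting positions together after one LCM of the periods.
399 = 3 × 7 × 19
95 = 5 × 19
LCM(399, 95) = 3 × 5 × 7 × 19 = 1995.
Rotations for period 95: 1995 / 95 = 21.

21 rotations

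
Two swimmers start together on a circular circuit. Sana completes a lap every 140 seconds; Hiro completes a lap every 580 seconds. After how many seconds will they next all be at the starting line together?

They coincide at every common multiple of the periods; the first is the LCM.
140 = 2^2 × 5 × 7
580 = 2^2 × 5 × 29
LCM(140, 580) = 2^2 × 5 × 7 × 29 = 4060.

4060 seconds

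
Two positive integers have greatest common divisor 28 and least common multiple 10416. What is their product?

For any two positive integers, gcd × lcm = product = 28 × 10416 = 291648.

291648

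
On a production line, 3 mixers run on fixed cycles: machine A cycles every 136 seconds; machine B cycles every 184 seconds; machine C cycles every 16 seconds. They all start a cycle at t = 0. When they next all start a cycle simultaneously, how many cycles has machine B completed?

34 cycles

The first common completion time is the LCM of the periods.
136 = 2^3 × 17
184 = 2^3 × 23
16 = 2^4
LCM(136, 184, 16) = 2^4 × 17 × 23 = 6256.
Cycles for period 184: 6256 / 184 = 34.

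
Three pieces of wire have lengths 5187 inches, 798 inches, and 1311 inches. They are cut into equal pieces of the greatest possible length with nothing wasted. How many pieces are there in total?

Piece length = gcd(5187, 798, 1311).
5187 = 3 × 7 × 13 × 19
798 = 2 × 3 × 7 × 19
1311 = 3 × 19 × 23
gcd(5187, 798, 1311) = 3 × 19 = 57.
Total pieces = 5187/57 + 798/57 + 1311/57 = 91 + 14 + 23 = 128.

128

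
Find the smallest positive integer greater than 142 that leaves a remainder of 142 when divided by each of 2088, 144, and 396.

N − 142 must be a common multiple of 2088, 144, and 396.
2088 = 2^3 × 3^2 × 29
144 = 2^4 × 3^2
396 = 2^2 × 3^2 × 11
LCM(2088, 144, 396) = 2^4 × 3^2 × 11 × 29 = 45936.
Smallest N > 142 is LCM + 142 = 45936 + 142 = 46078.

46078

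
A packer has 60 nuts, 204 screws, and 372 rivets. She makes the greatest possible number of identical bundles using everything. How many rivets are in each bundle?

31

Number of bundles = gcd(60, 204, 372).
60 = 2^2 × 3 × 5
204 = 2^2 × 3 × 17
372 = 2^2 × 3 × 31
gcd(60, 204, 372) = 2^2 × 3 = 12.
rivets per bundle = 372 / 12 = 31.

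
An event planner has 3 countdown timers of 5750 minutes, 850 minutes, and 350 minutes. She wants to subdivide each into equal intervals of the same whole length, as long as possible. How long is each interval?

The interval must divide each timer length; the longest such is the gcd.
5750 = 2 × 5^3 × 23
850 = 2 × 5^2 × 17
350 = 2 × 5^2 × 7
gcd(5750, 850, 350) = 2 × 5^2 = 50.

50 minutes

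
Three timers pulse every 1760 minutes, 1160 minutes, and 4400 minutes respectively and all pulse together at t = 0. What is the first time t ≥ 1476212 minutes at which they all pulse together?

1531200 minutes

Joint pulses occur at multiples of LCM(1760, 1160, 4400).
1760 = 2^5 × 5 × 11
1160 = 2^3 × 5 × 29
4400 = 2^4 × 5^2 × 11
LCM(1760, 1160, 4400) = 2^5 × 5^2 × 11 × 29 = 255200.
Smallest multiple of 255200 that is ≥ 1476212: ⌈1476212/255200⌉ × 255200 = 6 × 255200 = 1531200.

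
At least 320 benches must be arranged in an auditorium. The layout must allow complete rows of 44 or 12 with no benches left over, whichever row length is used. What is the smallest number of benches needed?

The number of benches must be a common multiple of 44 and 12, so a multiple of their LCM.
44 = 2^2 × 11
12 = 2^2 × 3
LCM(44, 12) = 2^2 × 3 × 11 = 132.
Smallest multiple of 132 that is ≥ 320: ⌈320/132⌉ × 132 = 3 × 132 = 396.

396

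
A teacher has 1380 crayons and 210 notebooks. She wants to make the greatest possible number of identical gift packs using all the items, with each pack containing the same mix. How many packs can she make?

30 packs

The pack count must divide each quantity, so the greatest is gcd(1380, 210).
1380 = 2^2 × 3 × 5 × 23
210 = 2 × 3 × 5 × 7
gcd(1380, 210) = 2 × 3 × 5 = 30.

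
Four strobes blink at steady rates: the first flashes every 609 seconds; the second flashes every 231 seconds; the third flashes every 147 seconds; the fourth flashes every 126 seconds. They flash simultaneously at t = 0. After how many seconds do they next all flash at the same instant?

The first simultaneous occurrence is after LCM of the individual periods.
609 = 3 × 7 × 29
231 = 3 × 7 × 11
147 = 3 × 7^2
126 = 2 × 3^2 × 7
LCM(609, 231, 147, 126) = 2 × 3^2 × 7^2 × 11 × 29 = 281358.

281358 seconds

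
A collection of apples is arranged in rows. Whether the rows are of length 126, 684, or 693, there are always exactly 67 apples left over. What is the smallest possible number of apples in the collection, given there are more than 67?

N − 67 must be a common multiple of 126, 684, and 693.
126 = 2 × 3^2 × 7
684 = 2^2 × 3^2 × 19
693 = 3^2 × 7 × 11
LCM(126, 684, 693) = 2^2 × 3^2 × 7 × 11 × 19 = 52668.
Smallest N > 67 is LCM + 67 = 52668 + 67 = 52735.

52735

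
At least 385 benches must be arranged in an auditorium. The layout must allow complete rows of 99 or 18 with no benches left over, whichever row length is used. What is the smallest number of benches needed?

396

The number of benches must be a common multiple of 99 and 18, so a multiple of their LCM.
99 = 3^2 × 11
18 = 2 × 3^2
LCM(99, 18) = 2 × 3^2 × 11 = 198.
Smallest multiple of 198 that is ≥ 385: ⌈385/198⌉ × 198 = 2 × 198 = 396.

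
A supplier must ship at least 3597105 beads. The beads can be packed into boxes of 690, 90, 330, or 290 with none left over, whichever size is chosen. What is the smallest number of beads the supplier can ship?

The number of beads must be a common multiple of 690, 90, 330, and 290, so a multiple of their LCM.
690 = 2 × 3 × 5 × 23
90 = 2 × 3^2 × 5
330 = 2 × 3 × 5 × 11
290 = 2 × 5 × 29
LCM(690, 90, 330, 290) = 2 × 3^2 × 5 × 11 × 23 × 29 = 660330.
Smallest multiple of 660330 that is ≥ 3597105: ⌈3597105/660330⌉ × 660330 = 6 × 660330 = 3961980.

3961980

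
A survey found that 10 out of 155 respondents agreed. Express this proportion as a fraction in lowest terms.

2/31

10 = 2 × 5
155 = 5 × 31
gcd(10, 155) = 5.
Divide numerator and denominator by 5: 10/155 = 2/31.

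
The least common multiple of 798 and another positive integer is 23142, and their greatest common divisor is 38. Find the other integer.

gcd × lcm = product of the two integers, so the other integer is (38 × 23142) / 798 = 1102.

1102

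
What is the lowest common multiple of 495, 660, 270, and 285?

112860

495 = 3^2 × 5 × 11
660 = 2^2 × 3 × 5 × 11
270 = 2 × 3^3 × 5
285 = 3 × 5 × 19
LCM(495, 660, 270, 285) = 2^2 × 3^3 × 5 × 11 × 19 = 112860.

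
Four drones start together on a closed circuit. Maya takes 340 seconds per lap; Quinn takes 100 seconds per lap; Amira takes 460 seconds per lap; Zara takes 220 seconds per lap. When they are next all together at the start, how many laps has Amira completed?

The first common completion time is the LCM of the periods.
340 = 2^2 × 5 × 17
100 = 2^2 × 5^2
460 = 2^2 × 5 × 23
220 = 2^2 × 5 × 11
LCM(340, 100, 460, 220) = 2^2 × 5^2 × 11 × 17 × 23 = 430100.
Laps for period 460: 430100 / 460 = 935.

935 laps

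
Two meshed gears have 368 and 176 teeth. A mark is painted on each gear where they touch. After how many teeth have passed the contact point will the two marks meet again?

The first simultaneous occurrence is after LCM of the individual periods.
368 = 2^4 × 23
176 = 2^4 × 11
LCM(368, 176) = 2^4 × 11 × 23 = 4048.

4048 teeth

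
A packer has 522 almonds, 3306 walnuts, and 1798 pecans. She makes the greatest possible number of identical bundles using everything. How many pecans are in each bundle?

31

Number of bundles = gcd(522, 3306, 1798).
522 = 2 × 3^2 × 29
3306 = 2 × 3 × 19 × 29
1798 = 2 × 29 × 31
gcd(522, 3306, 1798) = 2 × 29 = 58.
pecans per bundle = 1798 / 58 = 31.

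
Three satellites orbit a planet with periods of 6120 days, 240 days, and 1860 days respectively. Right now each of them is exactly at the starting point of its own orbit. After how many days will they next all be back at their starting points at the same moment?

We need the least common multiple of the intervals.
6120 = 2^3 × 3^2 × 5 × 17
240 = 2^4 × 3 × 5
1860 = 2^2 × 3 × 5 × 31
LCM(6120, 240, 1860) = 2^4 × 3^2 × 5 × 17 × 31 = 379440.

379440 days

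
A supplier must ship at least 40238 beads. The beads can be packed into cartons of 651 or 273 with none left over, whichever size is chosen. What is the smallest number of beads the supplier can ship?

The number of beads must be a common multiple of 651 and 273, so a multiple of their LCM.
651 = 3 × 7 × 31
273 = 3 × 7 × 13
LCM(651, 273) = 3 × 7 × 13 × 31 = 8463.
Smallest multiple of 8463 that is ≥ 40238: ⌈40238/8463⌉ × 8463 = 5 × 8463 = 42315.

42315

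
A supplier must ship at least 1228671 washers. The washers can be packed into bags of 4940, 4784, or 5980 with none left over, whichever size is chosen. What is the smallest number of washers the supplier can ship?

1363440

The number of washers must be a common multiple of 4940, 4784, and 5980, so a multiple of their LCM.
4940 = 2^2 × 5 × 13 × 19
4784 = 2^4 × 13 × 23
5980 = 2^2 × 5 × 13 × 23
LCM(4940, 4784, 5980) = 2^4 × 5 × 13 × 19 × 23 = 454480.
Smallest multiple of 454480 that is ≥ 1228671: ⌈1228671/454480⌉ × 454480 = 3 × 454480 = 1363440.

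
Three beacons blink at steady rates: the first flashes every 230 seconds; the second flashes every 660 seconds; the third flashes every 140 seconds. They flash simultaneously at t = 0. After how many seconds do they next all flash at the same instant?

106260 seconds

They coincide at every common multiple of the periods; the first is the LCM.
230 = 2 × 5 × 23
660 = 2^2 × 3 × 5 × 11
140 = 2^2 × 5 × 7
LCM(230, 660, 140) = 2^2 × 3 × 5 × 7 × 11 × 23 = 106260.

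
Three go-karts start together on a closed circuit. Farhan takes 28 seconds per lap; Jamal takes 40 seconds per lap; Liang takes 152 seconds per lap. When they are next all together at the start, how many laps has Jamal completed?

133 laps

They are all back at their starting positions together after one LCM of the periods.
28 = 2^2 × 7
40 = 2^3 × 5
152 = 2^3 × 19
LCM(28, 40, 152) = 2^3 × 5 × 7 × 19 = 5320.
Laps for period 40: 5320 / 40 = 133.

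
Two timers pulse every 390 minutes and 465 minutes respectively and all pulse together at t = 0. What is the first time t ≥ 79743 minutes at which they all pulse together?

84630 minutes

Joint pulses occur at multiples of LCM(390, 465).
390 = 2 × 3 × 5 × 13
465 = 3 × 5 × 31
LCM(390, 465) = 2 × 3 × 5 × 13 × 31 = 12090.
Smallest multiple of 12090 that is ≥ 79743: ⌈79743/12090⌉ × 12090 = 7 × 12090 = 84630.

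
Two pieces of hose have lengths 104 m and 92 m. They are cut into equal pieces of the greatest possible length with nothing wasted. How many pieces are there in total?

49

Piece length = gcd(104, 92).
104 = 2^3 × 13
92 = 2^2 × 23
gcd(104, 92) = 2^2 = 4.
Total pieces = 104/4 + 92/4 = 26 + 23 = 49.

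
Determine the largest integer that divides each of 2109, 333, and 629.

2109 = 3 × 19 × 37
333 = 3^2 × 37
629 = 17 × 37
gcd(2109, 333, 629) = 37.

37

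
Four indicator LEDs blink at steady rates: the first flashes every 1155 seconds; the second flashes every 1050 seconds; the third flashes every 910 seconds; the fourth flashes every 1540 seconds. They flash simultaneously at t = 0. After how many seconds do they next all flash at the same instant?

300300 seconds

We need the least common multiple of the intervals.
1155 = 3 × 5 × 7 × 11
1050 = 2 × 3 × 5^2 × 7
910 = 2 × 5 × 7 × 13
1540 = 2^2 × 5 × 7 × 11
LCM(1155, 1050, 910, 1540) = 2^2 × 3 × 5^2 × 7 × 11 × 13 = 300300.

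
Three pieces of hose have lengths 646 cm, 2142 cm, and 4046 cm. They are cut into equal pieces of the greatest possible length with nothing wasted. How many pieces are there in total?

Piece length = gcd(646, 2142, 4046).
646 = 2 × 17 × 19
2142 = 2 × 3^2 × 7 × 17
4046 = 2 × 7 × 17^2
gcd(646, 2142, 4046) = 2 × 17 = 34.
Total pieces = 646/34 + 2142/34 + 4046/34 = 19 + 63 + 119 = 201.

201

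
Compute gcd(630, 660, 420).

30

630 = 2 × 3^2 × 5 × 7
660 = 2^2 × 3 × 5 × 11
420 = 2^2 × 3 × 5 × 7
gcd(630, 660, 420) = 2 × 3 × 5 = 30.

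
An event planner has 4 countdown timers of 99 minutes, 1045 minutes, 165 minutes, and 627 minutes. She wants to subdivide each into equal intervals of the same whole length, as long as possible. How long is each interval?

The interval must divide each timer length; the longest such is the gcd.
99 = 3^2 × 11
1045 = 5 × 11 × 19
165 = 3 × 5 × 11
627 = 3 × 11 × 19
gcd(99, 1045, 165, 627) = 11.

11 minutes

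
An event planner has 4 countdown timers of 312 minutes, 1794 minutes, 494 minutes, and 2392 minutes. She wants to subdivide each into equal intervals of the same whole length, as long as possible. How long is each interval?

26 minutes

The interval must divide each timer length; the longest such is the gcd.
312 = 2^3 × 3 × 13
1794 = 2 × 3 × 13 × 23
494 = 2 × 13 × 19
2392 = 2^3 × 13 × 23
gcd(312, 1794, 494, 2392) = 2 × 13 = 26.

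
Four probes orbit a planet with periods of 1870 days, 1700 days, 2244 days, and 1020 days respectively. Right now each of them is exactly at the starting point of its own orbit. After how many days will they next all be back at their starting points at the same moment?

56100 days

We need the least common multiple of the intervals.
1870 = 2 × 5 × 11 × 17
1700 = 2^2 × 5^2 × 17
2244 = 2^2 × 3 × 11 × 17
1020 = 2^2 × 3 × 5 × 17
LCM(1870, 1700, 2244, 1020) = 2^2 × 3 × 5^2 × 11 × 17 = 56100.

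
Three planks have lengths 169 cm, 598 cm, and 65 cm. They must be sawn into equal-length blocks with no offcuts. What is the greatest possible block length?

13 cm

The block length must divide every plank, so the greatest is gcd(169, 598, 65).
169 = 13^2
598 = 2 × 13 × 23
65 = 5 × 13
gcd(169, 598, 65) = 13.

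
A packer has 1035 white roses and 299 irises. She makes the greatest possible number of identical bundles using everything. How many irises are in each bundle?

13

Number of bundles = gcd(1035, 299).
1035 = 3^2 × 5 × 23
299 = 13 × 23
gcd(1035, 299) = 23.
irises per bundle = 299 / 23 = 13.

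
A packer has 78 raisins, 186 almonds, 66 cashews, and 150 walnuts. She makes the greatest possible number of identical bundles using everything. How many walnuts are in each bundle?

Number of bundles = gcd(78, 186, 66, 150).
78 = 2 × 3 × 13
186 = 2 × 3 × 31
66 = 2 × 3 × 11
150 = 2 × 3 × 5^2
gcd(78, 186, 66, 150) = 2 × 3 = 6.
walnuts per bundle = 150 / 6 = 25.

25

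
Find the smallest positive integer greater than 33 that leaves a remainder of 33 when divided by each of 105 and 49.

768

N − 33 must be a common multiple of 105 and 49.
105 = 3 × 5 × 7
49 = 7^2
LCM(105, 49) = 3 × 5 × 7^2 = 735.
Smallest N > 33 is LCM + 33 = 735 + 33 = 768.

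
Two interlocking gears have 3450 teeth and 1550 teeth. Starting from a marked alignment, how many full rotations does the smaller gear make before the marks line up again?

69 rotations

The first common completion time is the LCM of the periods.
3450 = 2 × 3 × 5^2 × 23
1550 = 2 × 5^2 × 31
LCM(3450, 1550) = 2 × 3 × 5^2 × 23 × 31 = 106950.
Rotations for period 1550: 106950 / 1550 = 69.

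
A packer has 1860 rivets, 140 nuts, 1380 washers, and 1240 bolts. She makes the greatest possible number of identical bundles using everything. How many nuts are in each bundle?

7

Number of bundles = gcd(1860, 140, 1380, 1240).
1860 = 2^2 × 3 × 5 × 31
140 = 2^2 × 5 × 7
1380 = 2^2 × 3 × 5 × 23
1240 = 2^3 × 5 × 31
gcd(1860, 140, 1380, 1240) = 2^2 × 5 = 20.
nuts per bundle = 140 / 20 = 7.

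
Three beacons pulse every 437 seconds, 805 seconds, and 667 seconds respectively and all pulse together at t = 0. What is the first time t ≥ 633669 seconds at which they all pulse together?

887110 seconds

Joint pulses occur at multiples of LCM(437, 805, 667).
437 = 19 × 23
805 = 5 × 7 × 23
667 = 23 × 29
LCM(437, 805, 667) = 5 × 7 × 19 × 23 × 29 = 443555.
Smallest multiple of 443555 that is ≥ 633669: ⌈633669/443555⌉ × 443555 = 2 × 443555 = 887110.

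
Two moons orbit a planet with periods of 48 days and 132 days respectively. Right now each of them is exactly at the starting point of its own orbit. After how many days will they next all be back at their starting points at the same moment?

528 days

We need the least common multiple of the intervals.
48 = 2^4 × 3
132 = 2^2 × 3 × 11
LCM(48, 132) = 2^4 × 3 × 11 = 528.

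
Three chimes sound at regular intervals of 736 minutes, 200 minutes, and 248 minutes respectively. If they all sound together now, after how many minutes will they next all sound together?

570400 minutes

We need the least common multiple of the intervals.
736 = 2^5 × 23
200 = 2^3 × 5^2
248 = 2^3 × 31
LCM(736, 200, 248) = 2^5 × 5^2 × 23 × 31 = 570400.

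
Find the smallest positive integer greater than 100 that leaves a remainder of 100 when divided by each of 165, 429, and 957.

62305

N − 100 must be a common multiple of 165, 429, and 957.
165 = 3 × 5 × 11
429 = 3 × 11 × 13
957 = 3 × 11 × 29
LCM(165, 429, 957) = 3 × 5 × 11 × 13 × 29 = 62205.
Smallest N > 100 is LCM + 100 = 62205 + 100 = 62305.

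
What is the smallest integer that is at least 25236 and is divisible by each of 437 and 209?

The integer must be a common multiple of 437 and 209, so a multiple of their LCM.
437 = 19 × 23
209 = 11 × 19
LCM(437, 209) = 11 × 19 × 23 = 4807.
Smallest multiple of 4807 that is ≥ 25236: ⌈25236/4807⌉ × 4807 = 6 × 4807 = 28842.

28842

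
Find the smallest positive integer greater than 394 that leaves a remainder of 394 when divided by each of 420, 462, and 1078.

32734

N − 394 must be a common multiple of 420, 462, and 1078.
420 = 2^2 × 3 × 5 × 7
462 = 2 × 3 × 7 × 11
1078 = 2 × 7^2 × 11
LCM(420, 462, 1078) = 2^2 × 3 × 5 × 7^2 × 11 = 32340.
Smallest N > 394 is LCM + 394 = 32340 + 394 = 32734.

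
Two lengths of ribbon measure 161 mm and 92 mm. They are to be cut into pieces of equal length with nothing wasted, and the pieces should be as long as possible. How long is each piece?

Each piece length must divide every original length, so the longest possible is gcd(161, 92).
161 = 7 × 23
92 = 2^2 × 23
gcd(161, 92) = 23.

23 mm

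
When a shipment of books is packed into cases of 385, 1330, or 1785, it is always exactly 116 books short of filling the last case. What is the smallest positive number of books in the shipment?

Being 116 short of a full case of size k means N ≡ −116 (mod k), i.e. N + 116 is a multiple of each size.
385 = 5 × 7 × 11
1330 = 2 × 5 × 7 × 19
1785 = 3 × 5 × 7 × 17
LCM(385, 1330, 1785) = 2 × 3 × 5 × 7 × 11 × 17 × 19 = 746130.
Smallest positive N is 746130 − 116 = 746014.

746014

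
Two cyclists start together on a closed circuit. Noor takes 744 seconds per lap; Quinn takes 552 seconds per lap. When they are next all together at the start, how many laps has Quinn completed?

They are all back at their starting positions together after one LCM of the periods.
744 = 2^3 × 3 × 31
552 = 2^3 × 3 × 23
LCM(744, 552) = 2^3 × 3 × 23 × 31 = 17112.
Laps for period 552: 17112 / 552 = 31.

31 laps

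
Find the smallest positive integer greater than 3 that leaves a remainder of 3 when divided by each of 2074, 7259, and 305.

72593

N − 3 must be a common multiple of 2074, 7259, and 305.
2074 = 2 × 17 × 61
7259 = 7 × 17 × 61
305 = 5 × 61
LCM(2074, 7259, 305) = 2 × 5 × 7 × 17 × 61 = 72590.
Smallest N > 3 is LCM + 3 = 72590 + 3 = 72593.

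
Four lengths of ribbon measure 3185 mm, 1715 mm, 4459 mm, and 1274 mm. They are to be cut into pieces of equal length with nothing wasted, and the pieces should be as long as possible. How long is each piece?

49 mm

Each piece length must divide every original length, so the longest possible is gcd(3185, 1715, 4459, 1274).
3185 = 5 × 7^2 × 13
1715 = 5 × 7^3
4459 = 7^3 × 13
1274 = 2 × 7^2 × 13
gcd(3185, 1715, 4459, 1274) = 7^2 = 49.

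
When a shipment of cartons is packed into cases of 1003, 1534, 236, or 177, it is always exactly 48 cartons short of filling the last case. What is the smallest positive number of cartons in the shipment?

Being 48 short of a full case of size k means N ≡ −48 (mod k), i.e. N + 48 is a multiple of each size.
1003 = 17 × 59
1534 = 2 × 13 × 59
236 = 2^2 × 59
177 = 3 × 59
LCM(1003, 1534, 236, 177) = 2^2 × 3 × 13 × 17 × 59 = 156468.
Smallest positive N is 156468 − 48 = 156420.

156420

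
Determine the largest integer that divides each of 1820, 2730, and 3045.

35

1820 = 2^2 × 5 × 7 × 13
2730 = 2 × 3 × 5 × 7 × 13
3045 = 3 × 5 × 7 × 29
gcd(1820, 2730, 3045) = 5 × 7 = 35.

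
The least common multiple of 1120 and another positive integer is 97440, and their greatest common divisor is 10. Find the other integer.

870

gcd × lcm = product of the two integers, so the other integer is (10 × 97440) / 1120 = 870.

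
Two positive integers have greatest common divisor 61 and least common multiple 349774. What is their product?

For any two positive integers, gcd × lcm = product = 61 × 349774 = 21336214.

21336214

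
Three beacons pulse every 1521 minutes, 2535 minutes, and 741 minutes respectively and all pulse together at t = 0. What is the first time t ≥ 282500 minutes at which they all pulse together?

Joint pulses occur at multiples of LCM(1521, 2535, 741).
1521 = 3^2 × 13^2
2535 = 3 × 5 × 13^2
741 = 3 × 13 × 19
LCM(1521, 2535, 741) = 3^2 × 5 × 13^2 × 19 = 144495.
Smallest multiple of 144495 that is ≥ 282500: ⌈282500/144495⌉ × 144495 = 2 × 144495 = 288990.

288990 minutes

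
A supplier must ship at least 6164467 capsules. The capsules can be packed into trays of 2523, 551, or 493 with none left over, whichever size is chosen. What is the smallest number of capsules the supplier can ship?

The number of capsules must be a common multiple of 2523, 551, and 493, so a multiple of their LCM.
2523 = 3 × 29^2
551 = 19 × 29
493 = 17 × 29
LCM(2523, 551, 493) = 3 × 17 × 19 × 29^2 = 814929.
Smallest multiple of 814929 that is ≥ 6164467: ⌈6164467/814929⌉ × 814929 = 8 × 814929 = 6519432.

6519432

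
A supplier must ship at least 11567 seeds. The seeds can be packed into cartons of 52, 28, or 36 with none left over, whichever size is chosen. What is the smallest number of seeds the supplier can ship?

The number of seeds must be a common multiple of 52, 28, and 36, so a multiple of their LCM.
52 = 2^2 × 13
28 = 2^2 × 7
36 = 2^2 × 3^2
LCM(52, 28, 36) = 2^2 × 3^2 × 7 × 13 = 3276.
Smallest multiple of 3276 that is ≥ 11567: ⌈11567/3276⌉ × 3276 = 4 × 3276 = 13104.

13104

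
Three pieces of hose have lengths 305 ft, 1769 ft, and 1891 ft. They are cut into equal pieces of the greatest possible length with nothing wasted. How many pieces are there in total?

65

Piece length = gcd(305, 1769, 1891).
305 = 5 × 61
1769 = 29 × 61
1891 = 31 × 61
gcd(305, 1769, 1891) = 61.
Total pieces = 305/61 + 1769/61 + 1891/61 = 5 + 29 + 31 = 65.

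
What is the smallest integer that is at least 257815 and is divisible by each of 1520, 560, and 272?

361760

The integer must be a common multiple of 1520, 560, and 272, so a multiple of their LCM.
1520 = 2^4 × 5 × 19
560 = 2^4 × 5 × 7
272 = 2^4 × 17
LCM(1520, 560, 272) = 2^4 × 5 × 7 × 17 × 19 = 180880.
Smallest multiple of 180880 that is ≥ 257815: ⌈257815/180880⌉ × 180880 = 2 × 180880 = 361760.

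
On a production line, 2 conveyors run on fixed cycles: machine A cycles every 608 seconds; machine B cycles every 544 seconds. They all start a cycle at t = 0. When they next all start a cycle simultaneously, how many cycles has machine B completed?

19 cycles

All finish a whole number of cycles simultaneously at t = LCM of the periods.
608 = 2^5 × 19
544 = 2^5 × 17
LCM(608, 544) = 2^5 × 17 × 19 = 10336.
Cycles for period 544: 10336 / 544 = 19.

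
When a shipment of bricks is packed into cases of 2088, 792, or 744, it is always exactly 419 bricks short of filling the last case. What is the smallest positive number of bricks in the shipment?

Being 419 short of a full case of size k means N ≡ −419 (mod k), i.e. N + 419 is a multiple of each size.
2088 = 2^3 × 3^2 × 29
792 = 2^3 × 3^2 × 11
744 = 2^3 × 3 × 31
LCM(2088, 792, 744) = 2^3 × 3^2 × 11 × 29 × 31 = 712008.
Smallest positive N is 712008 − 419 = 711589.

711589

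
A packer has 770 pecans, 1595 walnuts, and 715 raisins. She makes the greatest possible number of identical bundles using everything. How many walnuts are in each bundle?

29

Number of bundles = gcd(770, 1595, 715).
770 = 2 × 5 × 7 × 11
1595 = 5 × 11 × 29
715 = 5 × 11 × 13
gcd(770, 1595, 715) = 5 × 11 = 55.
walnuts per bundle = 1595 / 55 = 29.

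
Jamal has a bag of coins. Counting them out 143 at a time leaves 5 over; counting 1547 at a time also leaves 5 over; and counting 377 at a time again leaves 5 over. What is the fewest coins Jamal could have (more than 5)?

493498

N − 5 must be a common multiple of 143, 1547, and 377.
143 = 11 × 13
1547 = 7 × 13 × 17
377 = 13 × 29
LCM(143, 1547, 377) = 7 × 11 × 13 × 17 × 29 = 493493.
Smallest N > 5 is LCM + 5 = 493493 + 5 = 493498.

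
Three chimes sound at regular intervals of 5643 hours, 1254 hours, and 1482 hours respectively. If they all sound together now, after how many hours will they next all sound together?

146718 hours

They coincide at every common multiple of the periods; the first is the LCM.
5643 = 3^3 × 11 × 19
1254 = 2 × 3 × 11 × 19
1482 = 2 × 3 × 13 × 19
LCM(5643, 1254, 1482) = 2 × 3^3 × 11 × 13 × 19 = 146718.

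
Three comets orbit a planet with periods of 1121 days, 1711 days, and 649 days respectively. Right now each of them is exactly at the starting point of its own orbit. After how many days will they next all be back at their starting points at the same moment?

We need the least common multiple of the intervals.
1121 = 19 × 59
1711 = 29 × 59
649 = 11 × 59
LCM(1121, 1711, 649) = 11 × 19 × 29 × 59 = 357599.

357599 days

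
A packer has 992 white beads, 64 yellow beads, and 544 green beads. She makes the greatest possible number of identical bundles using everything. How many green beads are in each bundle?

Number of bundles = gcd(992, 64, 544).
992 = 2^5 × 31
64 = 2^6
544 = 2^5 × 17
gcd(992, 64, 544) = 2^5 = 32.
green beads per bundle = 544 / 32 = 17.

17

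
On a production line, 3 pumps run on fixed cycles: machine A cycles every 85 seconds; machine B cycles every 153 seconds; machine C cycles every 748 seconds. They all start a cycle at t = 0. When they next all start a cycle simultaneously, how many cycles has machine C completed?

The first common completion time is the LCM of the periods.
85 = 5 × 17
153 = 3^2 × 17
748 = 2^2 × 11 × 17
LCM(85, 153, 748) = 2^2 × 3^2 × 5 × 11 × 17 = 33660.
Cycles for period 748: 33660 / 748 = 45.

45 cycles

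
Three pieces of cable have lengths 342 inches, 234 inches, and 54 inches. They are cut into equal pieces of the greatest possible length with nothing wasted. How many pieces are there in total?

35

Piece length = gcd(342, 234, 54).
342 = 2 × 3^2 × 19
234 = 2 × 3^2 × 13
54 = 2 × 3^3
gcd(342, 234, 54) = 2 × 3^2 = 18.
Total pieces = 342/18 + 234/18 + 54/18 = 19 + 13 + 3 = 35.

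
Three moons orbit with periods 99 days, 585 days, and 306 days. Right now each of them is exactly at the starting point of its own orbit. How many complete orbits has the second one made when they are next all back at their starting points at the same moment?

They are all back at their starting positions together after one LCM of the periods.
99 = 3^2 × 11
585 = 3^2 × 5 × 13
306 = 2 × 3^2 × 17
LCM(99, 585, 306) = 2 × 3^2 × 5 × 11 × 13 × 17 = 218790.
Orbits for period 585: 218790 / 585 = 374.

374 orbits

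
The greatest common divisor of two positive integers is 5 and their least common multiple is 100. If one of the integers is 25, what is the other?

For two integers, gcd × lcm = product, so the other is (5 × 100) / 25 = 500 / 25 = 20.

20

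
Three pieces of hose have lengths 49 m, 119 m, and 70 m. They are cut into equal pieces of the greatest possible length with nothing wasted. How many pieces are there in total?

Piece length = gcd(49, 119, 70).
49 = 7^2
119 = 7 × 17
70 = 2 × 5 × 7
gcd(49, 119, 70) = 7.
Total pieces = 49/7 + 119/7 + 70/7 = 7 + 17 + 10 = 34.

34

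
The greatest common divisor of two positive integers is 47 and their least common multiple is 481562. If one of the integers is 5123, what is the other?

4418

For two integers, gcd × lcm = product, so the other is (47 × 481562) / 5123 = 22633414 / 5123 = 4418.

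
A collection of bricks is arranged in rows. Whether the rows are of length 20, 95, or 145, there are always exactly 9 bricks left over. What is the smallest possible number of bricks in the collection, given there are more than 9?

11029

N − 9 must be a common multiple of 20, 95, and 145.
20 = 2^2 × 5
95 = 5 × 19
145 = 5 × 29
LCM(20, 95, 145) = 2^2 × 5 × 19 × 29 = 11020.
Smallest N > 9 is LCM + 9 = 11020 + 9 = 11029.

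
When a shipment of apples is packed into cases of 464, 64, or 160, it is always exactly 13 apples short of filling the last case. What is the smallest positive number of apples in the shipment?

9267

Being 13 short of a full case of size k means N ≡ −13 (mod k), i.e. N + 13 is a multiple of each size.
464 = 2^4 × 29
64 = 2^6
160 = 2^5 × 5
LCM(464, 64, 160) = 2^6 × 5 × 29 = 9280.
Smallest positive N is 9280 − 13 = 9267.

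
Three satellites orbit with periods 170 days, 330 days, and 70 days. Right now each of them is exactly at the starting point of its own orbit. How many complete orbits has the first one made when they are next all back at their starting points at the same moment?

They are all back at their starting positions together after one LCM of the periods.
170 = 2 × 5 × 17
330 = 2 × 3 × 5 × 11
70 = 2 × 5 × 7
LCM(170, 330, 70) = 2 × 3 × 5 × 7 × 11 × 17 = 39270.
Orbits for period 170: 39270 / 170 = 231.

231 orbits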